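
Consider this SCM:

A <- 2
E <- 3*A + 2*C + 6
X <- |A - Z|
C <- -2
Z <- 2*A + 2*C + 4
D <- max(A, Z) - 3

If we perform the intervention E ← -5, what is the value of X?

Intervening sets E = -5 and removes its equation (E <- 3*A + 2*C + 6).
No directed path runs from E to X, so X keeps its natural value.
Z = 2*A + 2*C + 4  [with A=2, C=-2]  = 4
X = |A - Z|  [with A=2, Z=4]  = 2

2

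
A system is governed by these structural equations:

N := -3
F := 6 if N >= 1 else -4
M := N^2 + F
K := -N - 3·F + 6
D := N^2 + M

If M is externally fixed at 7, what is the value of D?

16

do(M=7) replaces the equation M := N^2 + F with the constant M = 7.
D = N^2 + M  [with N=-3, M=7]  = 16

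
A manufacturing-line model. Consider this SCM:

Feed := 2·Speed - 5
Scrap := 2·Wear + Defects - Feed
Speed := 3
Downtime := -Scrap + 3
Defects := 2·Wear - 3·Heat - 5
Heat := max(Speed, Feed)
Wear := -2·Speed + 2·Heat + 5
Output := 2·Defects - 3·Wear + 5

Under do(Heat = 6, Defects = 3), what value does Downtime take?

-21

The joint intervention fixes Heat = 6, Defects = 3, removing each variable's own equation.
Feed = 2·Speed - 5  [with Speed=3]  = 1
Wear = -2·Speed + 2·Heat + 5  [with Speed=3, Heat=6]  = 11
Scrap = 2·Wear + Defects - Feed  [with Wear=11, Defects=3, Feed=1]  = 24
Downtime = -Scrap + 3  [with Scrap=24]  = -21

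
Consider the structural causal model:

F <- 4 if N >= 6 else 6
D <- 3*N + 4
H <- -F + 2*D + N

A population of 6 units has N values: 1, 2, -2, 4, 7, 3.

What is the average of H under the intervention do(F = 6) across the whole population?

19.5

Under do(F=6), F's equation is replaced by F=6 for every unit. Per-unit H: 9, 16, -12, 30, 51, 23. Mean = 19.5.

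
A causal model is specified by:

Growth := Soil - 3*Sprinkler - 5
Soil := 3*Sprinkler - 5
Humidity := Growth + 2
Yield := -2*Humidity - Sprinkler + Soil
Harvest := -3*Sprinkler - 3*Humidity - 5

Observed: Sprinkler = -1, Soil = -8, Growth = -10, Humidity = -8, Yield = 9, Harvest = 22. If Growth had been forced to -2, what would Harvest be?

-2

The intervention breaks the incoming arrows to Growth: Growth := Soil - 3*Sprinkler - 5 no longer applies, and Growth = -2.
Humidity = Growth + 2  [with Growth=-2]  = 0
Harvest = -3*Sprinkler - 3*Humidity - 5  [with Sprinkler=-1, Humidity=0]  = -2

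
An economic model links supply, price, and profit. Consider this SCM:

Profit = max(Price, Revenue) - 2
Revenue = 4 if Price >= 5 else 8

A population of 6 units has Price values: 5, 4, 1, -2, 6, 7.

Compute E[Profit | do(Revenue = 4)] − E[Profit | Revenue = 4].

-1

Under do(Revenue=4), Revenue's equation is replaced by Revenue=4 for every unit. Per-unit Profit: 3, 2, 2, 2, 4, 5. Mean = 3.
E[Profit|Revenue=4] averages over only the 3 units with Revenue=4 (Price = 5, 6, 7): Profit = 3, 4, 5, mean 4.
Difference = 3 − 4 = -1.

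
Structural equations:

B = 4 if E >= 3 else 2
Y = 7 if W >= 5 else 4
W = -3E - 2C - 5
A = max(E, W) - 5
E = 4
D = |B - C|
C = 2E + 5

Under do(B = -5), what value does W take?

-43

do(B=-5) replaces the equation B = 4 if E >= 3 else 2 with the constant B = -5.
Since W is not a descendant of the intervened variable, it is unaffected.
C = 2E + 5  [with E=4]  = 13
W = -3E - 2C - 5  [with E=4, C=13]  = -43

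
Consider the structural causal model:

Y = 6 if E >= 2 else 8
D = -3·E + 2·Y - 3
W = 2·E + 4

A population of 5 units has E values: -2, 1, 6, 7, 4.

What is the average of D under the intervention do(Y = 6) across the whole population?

do(Y=6) breaks Y's dependence on E. With Y=6 fixed, D across the units is 15, 6, -9, -12, -3, mean -0.6.

-0.6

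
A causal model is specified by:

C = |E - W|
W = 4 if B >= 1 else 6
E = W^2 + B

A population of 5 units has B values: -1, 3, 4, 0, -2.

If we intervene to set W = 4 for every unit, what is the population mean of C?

The intervention sets W=4 in all 5 units regardless of B. Recomputing C per unit gives 11, 15, 16, 12, 10; average 12.8.

12.8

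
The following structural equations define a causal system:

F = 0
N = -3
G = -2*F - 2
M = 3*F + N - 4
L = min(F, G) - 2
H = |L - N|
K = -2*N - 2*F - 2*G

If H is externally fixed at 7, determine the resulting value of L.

-4

do(H=7) replaces the equation H = |L - N| with the constant H = 7.
Since L is not a descendant of the intervened variable, it is unaffected.
G = -2*F - 2  [with F=0]  = -2
L = min(F, G) - 2  [with F=0, G=-2]  = -4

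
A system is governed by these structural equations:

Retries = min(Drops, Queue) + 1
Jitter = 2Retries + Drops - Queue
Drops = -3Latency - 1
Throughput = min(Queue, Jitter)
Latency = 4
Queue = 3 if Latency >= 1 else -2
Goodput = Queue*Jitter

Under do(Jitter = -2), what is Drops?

do(Jitter=-2) replaces the equation Jitter = 2Retries + Drops - Queue with the constant Jitter = -2.
Drops is not downstream of the intervention, so its value is determined by the original equations.
Drops = -3Latency - 1  [with Latency=4]  = -13

-13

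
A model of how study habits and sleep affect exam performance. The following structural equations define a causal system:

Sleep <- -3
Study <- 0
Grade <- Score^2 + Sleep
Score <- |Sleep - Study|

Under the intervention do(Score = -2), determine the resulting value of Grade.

The intervention breaks the incoming arrows to Score: Score <- |Sleep - Study| no longer applies, and Score = -2.
Grade = Score^2 + Sleep  [with Score=-2, Sleep=-3]  = 1

1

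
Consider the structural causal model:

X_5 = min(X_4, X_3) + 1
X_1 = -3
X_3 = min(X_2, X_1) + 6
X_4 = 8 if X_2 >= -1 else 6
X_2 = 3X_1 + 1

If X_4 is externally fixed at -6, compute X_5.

-5

Intervening sets X_4 = -6 and removes its equation (X_4 = 8 if X_2 >= -1 else 6).
X_2 = 3X_1 + 1  [with X_1=-3]  = -8
X_3 = min(X_2, X_1) + 6  [with X_2=-8, X_1=-3]  = -2
X_5 = min(X_4, X_3) + 1  [with X_4=-6, X_3=-2]  = -5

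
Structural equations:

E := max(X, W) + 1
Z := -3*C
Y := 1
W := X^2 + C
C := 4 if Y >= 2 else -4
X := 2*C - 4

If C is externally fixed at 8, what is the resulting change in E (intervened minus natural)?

12

Under do(C=8), the mechanism C := 4 if Y >= 2 else -4 is discarded; C is fixed at 8.
X = 2*C - 4  [with C=8]  = 12
W = X^2 + C  [with X=12, C=8]  = 152
E = max(X, W) + 1  [with X=12, W=152]  = 153
Without intervention: C = 4 if Y >= 2 else -4  [with Y=1]  = -4; X = 2*C - 4  [with C=-4]  = -12; W = X^2 + C  [with X=-12, C=-4]  = 140; E = max(X, W) + 1  [with X=-12, W=140]  = 141.
Change = 153 − 141 = 12.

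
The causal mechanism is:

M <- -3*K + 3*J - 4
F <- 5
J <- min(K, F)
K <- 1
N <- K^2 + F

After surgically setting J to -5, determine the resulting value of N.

6

The intervention breaks the incoming arrows to J: J <- min(K, F) no longer applies, and J = -5.
N is not downstream of the intervention, so its value is determined by the original equations.
N = K^2 + F  [with K=1, F=5]  = 6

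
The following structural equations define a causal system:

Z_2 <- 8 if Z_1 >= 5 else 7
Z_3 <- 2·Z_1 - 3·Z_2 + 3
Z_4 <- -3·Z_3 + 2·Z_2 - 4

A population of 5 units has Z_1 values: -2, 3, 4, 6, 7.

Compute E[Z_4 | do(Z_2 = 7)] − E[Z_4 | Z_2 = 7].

The intervention sets Z_2=7 in all 5 units regardless of Z_1. Recomputing Z_4 per unit gives 76, 46, 40, 28, 22; average 42.4.
E[Z_4|Z_2=7] averages over only the 3 units with Z_2=7 (Z_1 = -2, 3, 4): Z_4 = 76, 46, 40, mean 54.
Difference = 42.4 − 54 = -11.6.

-11.6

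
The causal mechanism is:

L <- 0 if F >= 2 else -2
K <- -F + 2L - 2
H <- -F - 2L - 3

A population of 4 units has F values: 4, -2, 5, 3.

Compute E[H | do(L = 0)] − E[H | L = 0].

Under do(L=0), L's equation is replaced by L=0 for every unit. Per-unit H: -7, -1, -8, -6. Mean = -5.5.
Observing L=0 restricts to units where L's equation naturally yields 0: F ∈ {4, 5, 3}. In that subpopulation H = -7, -8, -6, mean -7.
Difference = -5.5 − (-7) = 1.5.

1.5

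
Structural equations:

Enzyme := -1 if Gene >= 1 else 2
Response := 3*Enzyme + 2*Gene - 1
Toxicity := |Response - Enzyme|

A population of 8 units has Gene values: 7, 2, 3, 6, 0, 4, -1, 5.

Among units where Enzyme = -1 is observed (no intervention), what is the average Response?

5

E[Response|Enzyme=-1] averages over only the 6 units with Enzyme=-1 (Gene = 7, 2, 3, 6, 4, 5): Response = 10, 0, 2, 8, 4, 6, mean 5.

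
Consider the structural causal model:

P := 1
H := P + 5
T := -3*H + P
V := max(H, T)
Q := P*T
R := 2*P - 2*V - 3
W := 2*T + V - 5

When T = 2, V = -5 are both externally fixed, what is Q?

2

Setting T = 2, V = -5 by intervention discards those variables' equations.
Q = P*T  [with P=1, T=2]  = 2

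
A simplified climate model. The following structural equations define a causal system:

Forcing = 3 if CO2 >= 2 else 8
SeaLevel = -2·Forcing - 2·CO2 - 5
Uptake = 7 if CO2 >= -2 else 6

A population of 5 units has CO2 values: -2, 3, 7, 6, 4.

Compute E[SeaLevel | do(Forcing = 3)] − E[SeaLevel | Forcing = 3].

2.8

do(Forcing=3) breaks Forcing's dependence on CO2. With Forcing=3 fixed, SeaLevel across the units is -7, -17, -25, -23, -19, mean -18.2.
Conditioning on Forcing=3 selects the 4 unit(s) with CO2 ∈ {3, 7, 6, 4}. Their SeaLevel values: -17, -25, -23, -19. Mean = -21.
Difference = -18.2 − (-21) = 2.8.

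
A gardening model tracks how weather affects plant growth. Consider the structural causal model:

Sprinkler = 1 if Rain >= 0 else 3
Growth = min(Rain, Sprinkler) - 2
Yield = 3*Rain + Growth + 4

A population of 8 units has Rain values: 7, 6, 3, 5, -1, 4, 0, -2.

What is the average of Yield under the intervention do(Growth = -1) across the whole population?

do(Growth=-1) breaks Growth's dependence on Rain. With Growth=-1 fixed, Yield across the units is 24, 21, 12, 18, 0, 15, 3, -3, mean 11.25.

11.25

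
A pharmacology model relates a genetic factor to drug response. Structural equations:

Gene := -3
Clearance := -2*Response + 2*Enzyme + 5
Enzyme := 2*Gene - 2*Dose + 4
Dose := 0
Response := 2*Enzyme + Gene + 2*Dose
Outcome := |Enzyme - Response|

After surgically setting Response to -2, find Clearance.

Intervening sets Response = -2 and removes its equation (Response := 2*Enzyme + Gene + 2*Dose).
Enzyme = 2*Gene - 2*Dose + 4  [with Gene=-3, Dose=0]  = -2
Clearance = -2*Response + 2*Enzyme + 5  [with Response=-2, Enzyme=-2]  = 5

5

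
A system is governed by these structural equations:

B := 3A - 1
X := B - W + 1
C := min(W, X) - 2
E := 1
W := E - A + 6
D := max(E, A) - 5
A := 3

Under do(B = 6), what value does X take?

3

The intervention breaks the incoming arrows to B: B := 3A - 1 no longer applies, and B = 6.
W = E - A + 6  [with E=1, A=3]  = 4
X = B - W + 1  [with B=6, W=4]  = 3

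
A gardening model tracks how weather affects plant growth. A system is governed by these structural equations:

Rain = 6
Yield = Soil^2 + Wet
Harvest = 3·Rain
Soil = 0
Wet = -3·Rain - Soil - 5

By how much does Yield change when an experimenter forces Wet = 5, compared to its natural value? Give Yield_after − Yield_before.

28

The intervention breaks the incoming arrows to Wet: Wet = -3·Rain - Soil - 5 no longer applies, and Wet = 5.
Yield = Soil^2 + Wet  [with Soil=0, Wet=5]  = 5
Without intervention: Wet = -3·Rain - Soil - 5  [with Rain=6, Soil=0]  = -23; Yield = Soil^2 + Wet  [with Soil=0, Wet=-23]  = -23.
Change = 5 − (-23) = 28.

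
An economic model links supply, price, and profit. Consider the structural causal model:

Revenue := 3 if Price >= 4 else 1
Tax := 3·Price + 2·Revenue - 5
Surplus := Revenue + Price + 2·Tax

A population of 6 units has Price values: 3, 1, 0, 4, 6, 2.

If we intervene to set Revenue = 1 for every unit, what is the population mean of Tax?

5

The intervention sets Revenue=1 in all 6 units regardless of Price. Recomputing Tax per unit gives 6, 0, -3, 9, 15, 3; average 5.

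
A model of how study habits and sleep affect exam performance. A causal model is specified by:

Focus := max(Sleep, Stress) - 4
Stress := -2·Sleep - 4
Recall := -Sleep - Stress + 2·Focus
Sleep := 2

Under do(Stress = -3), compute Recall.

Under do(Stress=-3), the mechanism Stress := -2·Sleep - 4 is discarded; Stress is fixed at -3.
Focus = max(Sleep, Stress) - 4  [with Sleep=2, Stress=-3]  = -2
Recall = -Sleep - Stress + 2·Focus  [with Sleep=2, Stress=-3, Focus=-2]  = -3

-3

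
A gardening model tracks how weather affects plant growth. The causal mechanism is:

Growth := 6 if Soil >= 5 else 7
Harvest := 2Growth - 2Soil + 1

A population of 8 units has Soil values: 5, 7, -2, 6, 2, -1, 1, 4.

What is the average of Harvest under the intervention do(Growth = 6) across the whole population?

7.5

Under do(Growth=6), Growth's equation is replaced by Growth=6 for every unit. Per-unit Harvest: 3, -1, 17, 1, 9, 15, 11, 5. Mean = 7.5.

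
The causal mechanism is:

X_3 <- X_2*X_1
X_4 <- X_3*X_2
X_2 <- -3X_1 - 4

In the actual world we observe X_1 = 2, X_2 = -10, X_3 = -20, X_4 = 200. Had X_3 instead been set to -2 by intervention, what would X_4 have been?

The intervention breaks the incoming arrows to X_3: X_3 <- X_2*X_1 no longer applies, and X_3 = -2.
X_2 = -3X_1 - 4  [with X_1=2]  = -10
X_4 = X_3*X_2  [with X_3=-2, X_2=-10]  = 20

20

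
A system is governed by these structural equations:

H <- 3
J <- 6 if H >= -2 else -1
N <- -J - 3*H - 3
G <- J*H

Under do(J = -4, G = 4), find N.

The joint intervention fixes J = -4, G = 4, removing each variable's own equation.
N = -J - 3*H - 3  [with J=-4, H=3]  = -8

-8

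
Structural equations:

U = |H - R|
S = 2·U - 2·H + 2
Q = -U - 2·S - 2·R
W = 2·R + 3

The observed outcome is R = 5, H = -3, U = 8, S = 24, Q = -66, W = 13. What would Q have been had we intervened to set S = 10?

Intervening sets S = 10 and removes its equation (S = 2·U - 2·H + 2).
U = |H - R|  [with H=-3, R=5]  = 8
Q = -U - 2·S - 2·R  [with U=8, S=10, R=5]  = -38

-38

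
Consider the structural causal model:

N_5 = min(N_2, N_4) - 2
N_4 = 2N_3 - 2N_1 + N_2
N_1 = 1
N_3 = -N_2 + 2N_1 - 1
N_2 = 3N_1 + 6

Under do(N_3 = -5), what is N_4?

The intervention breaks the incoming arrows to N_3: N_3 = -N_2 + 2N_1 - 1 no longer applies, and N_3 = -5.
N_2 = 3N_1 + 6  [with N_1=1]  = 9
N_4 = 2N_3 - 2N_1 + N_2  [with N_3=-5, N_1=1, N_2=9]  = -3

-3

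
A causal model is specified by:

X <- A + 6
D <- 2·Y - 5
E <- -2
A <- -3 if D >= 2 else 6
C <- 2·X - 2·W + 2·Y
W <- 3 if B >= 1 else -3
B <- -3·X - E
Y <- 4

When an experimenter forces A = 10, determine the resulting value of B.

Under do(A=10), the mechanism A <- -3 if D >= 2 else 6 is discarded; A is fixed at 10.
X = A + 6  [with A=10]  = 16
B = -3·X - E  [with X=16, E=-2]  = -46

-46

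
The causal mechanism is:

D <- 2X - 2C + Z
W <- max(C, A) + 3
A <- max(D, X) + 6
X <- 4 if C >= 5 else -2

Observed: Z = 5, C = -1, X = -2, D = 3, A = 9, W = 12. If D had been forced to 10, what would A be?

16

Intervening sets D = 10 and removes its equation (D <- 2X - 2C + Z).
X = 4 if C >= 5 else -2  [with C=-1]  = -2
A = max(D, X) + 6  [with D=10, X=-2]  = 16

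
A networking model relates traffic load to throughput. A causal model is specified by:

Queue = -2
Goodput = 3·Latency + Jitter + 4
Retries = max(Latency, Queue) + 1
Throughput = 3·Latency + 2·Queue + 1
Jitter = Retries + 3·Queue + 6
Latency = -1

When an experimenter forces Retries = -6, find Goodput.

-5

The intervention breaks the incoming arrows to Retries: Retries = max(Latency, Queue) + 1 no longer applies, and Retries = -6.
Jitter = Retries + 3·Queue + 6  [with Retries=-6, Queue=-2]  = -6
Goodput = 3·Latency + Jitter + 4  [with Latency=-1, Jitter=-6]  = -5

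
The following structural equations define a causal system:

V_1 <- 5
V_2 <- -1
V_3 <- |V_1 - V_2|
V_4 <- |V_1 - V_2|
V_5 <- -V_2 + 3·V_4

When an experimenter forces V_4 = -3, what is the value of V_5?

-8

Intervening sets V_4 = -3 and removes its equation (V_4 <- |V_1 - V_2|).
V_5 = -V_2 + 3·V_4  [with V_2=-1, V_4=-3]  = -8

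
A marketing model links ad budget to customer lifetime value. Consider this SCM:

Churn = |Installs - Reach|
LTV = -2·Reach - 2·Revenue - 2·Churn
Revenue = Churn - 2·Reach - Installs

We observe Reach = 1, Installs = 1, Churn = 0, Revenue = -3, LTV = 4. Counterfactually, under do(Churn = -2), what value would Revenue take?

-5

The intervention breaks the incoming arrows to Churn: Churn = |Installs - Reach| no longer applies, and Churn = -2.
Revenue = Churn - 2·Reach - Installs  [with Churn=-2, Reach=1, Installs=1]  = -5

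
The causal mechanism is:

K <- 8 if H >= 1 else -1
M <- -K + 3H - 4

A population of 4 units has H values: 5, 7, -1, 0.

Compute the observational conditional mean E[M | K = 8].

E[M|K=8] averages over only the 2 units with K=8 (H = 5, 7): M = 3, 9, mean 6.

6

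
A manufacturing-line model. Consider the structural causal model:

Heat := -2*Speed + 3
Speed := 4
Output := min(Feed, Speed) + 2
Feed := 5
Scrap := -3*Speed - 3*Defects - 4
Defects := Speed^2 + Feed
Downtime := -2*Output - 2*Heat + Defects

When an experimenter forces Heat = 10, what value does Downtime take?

The intervention breaks the incoming arrows to Heat: Heat := -2*Speed + 3 no longer applies, and Heat = 10.
Defects = Speed^2 + Feed  [with Speed=4, Feed=5]  = 21
Output = min(Feed, Speed) + 2  [with Feed=5, Speed=4]  = 6
Downtime = -2*Output - 2*Heat + Defects  [with Output=6, Heat=10, Defects=21]  = -11

-11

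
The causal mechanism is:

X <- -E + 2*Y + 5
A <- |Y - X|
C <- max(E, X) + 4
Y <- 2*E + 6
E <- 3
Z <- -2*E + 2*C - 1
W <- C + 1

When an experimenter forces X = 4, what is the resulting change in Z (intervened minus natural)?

-44

do(X=4) replaces the equation X <- -E + 2*Y + 5 with the constant X = 4.
C = max(E, X) + 4  [with E=3, X=4]  = 8
Z = -2*E + 2*C - 1  [with E=3, C=8]  = 9
Without intervention: Y = 2*E + 6  [with E=3]  = 12; X = -E + 2*Y + 5  [with E=3, Y=12]  = 26; C = max(E, X) + 4  [with E=3, X=26]  = 30; Z = -2*E + 2*C - 1  [with E=3, C=30]  = 53.
Change = 9 − 53 = -44.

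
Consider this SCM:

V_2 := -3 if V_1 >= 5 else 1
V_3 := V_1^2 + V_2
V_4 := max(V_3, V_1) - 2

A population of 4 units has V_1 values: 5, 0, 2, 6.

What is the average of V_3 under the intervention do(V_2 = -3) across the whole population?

13.25

do(V_2=-3) breaks V_2's dependence on V_1. With V_2=-3 fixed, V_3 across the units is 22, -3, 1, 33, mean 13.25.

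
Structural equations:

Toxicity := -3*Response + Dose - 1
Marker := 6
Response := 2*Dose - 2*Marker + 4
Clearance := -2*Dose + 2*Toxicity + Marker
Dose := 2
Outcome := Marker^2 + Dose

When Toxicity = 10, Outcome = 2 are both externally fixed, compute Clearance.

22

Setting Toxicity = 10, Outcome = 2 by intervention discards those variables' equations.
Clearance = -2*Dose + 2*Toxicity + Marker  [with Dose=2, Toxicity=10, Marker=6]  = 22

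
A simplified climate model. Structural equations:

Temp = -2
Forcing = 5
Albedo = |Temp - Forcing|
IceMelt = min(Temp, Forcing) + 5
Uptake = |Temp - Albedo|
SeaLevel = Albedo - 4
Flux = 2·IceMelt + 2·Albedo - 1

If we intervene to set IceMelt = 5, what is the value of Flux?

The intervention breaks the incoming arrows to IceMelt: IceMelt = min(Temp, Forcing) + 5 no longer applies, and IceMelt = 5.
Albedo = |Temp - Forcing|  [with Temp=-2, Forcing=5]  = 7
Flux = 2·IceMelt + 2·Albedo - 1  [with IceMelt=5, Albedo=7]  = 23

23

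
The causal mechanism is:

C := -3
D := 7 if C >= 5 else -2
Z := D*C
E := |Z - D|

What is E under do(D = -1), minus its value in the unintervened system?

Under do(D=-1), the mechanism D := 7 if C >= 5 else -2 is discarded; D is fixed at -1.
Z = D*C  [with D=-1, C=-3]  = 3
E = |Z - D|  [with Z=3, D=-1]  = 4
Without intervention: D = 7 if C >= 5 else -2  [with C=-3]  = -2; Z = D*C  [with D=-2, C=-3]  = 6; E = |Z - D|  [with Z=6, D=-2]  = 8.
Change = 4 − 8 = -4.

-4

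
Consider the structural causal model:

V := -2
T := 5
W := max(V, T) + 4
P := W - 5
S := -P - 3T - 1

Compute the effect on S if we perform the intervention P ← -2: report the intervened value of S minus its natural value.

Intervening sets P = -2 and removes its equation (P := W - 5).
S = -P - 3T - 1  [with P=-2, T=5]  = -14
Without intervention: W = max(V, T) + 4  [with V=-2, T=5]  = 9; P = W - 5  [with W=9]  = 4; S = -P - 3T - 1  [with P=4, T=5]  = -20.
Change = -14 − (-20) = 6.

6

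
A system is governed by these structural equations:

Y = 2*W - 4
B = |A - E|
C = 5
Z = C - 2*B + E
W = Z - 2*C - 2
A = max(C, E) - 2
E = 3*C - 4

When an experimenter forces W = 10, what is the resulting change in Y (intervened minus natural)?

Intervening sets W = 10 and removes its equation (W = Z - 2*C - 2).
Y = 2*W - 4  [with W=10]  = 16
Without intervention: E = 3*C - 4  [with C=5]  = 11; A = max(C, E) - 2  [with C=5, E=11]  = 9; B = |A - E|  [with A=9, E=11]  = 2; Z = C - 2*B + E  [with C=5, B=2, E=11]  = 12; W = Z - 2*C - 2  [with Z=12, C=5]  = 0; Y = 2*W - 4  [with W=0]  = -4.
Change = 16 − (-4) = 20.

20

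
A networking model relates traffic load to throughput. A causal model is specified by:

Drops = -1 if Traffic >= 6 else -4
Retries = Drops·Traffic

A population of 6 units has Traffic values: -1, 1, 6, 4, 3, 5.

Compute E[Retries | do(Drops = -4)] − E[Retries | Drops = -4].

Every unit gets Drops=-4 under the intervention. Retries values become 4, -4, -24, -16, -12, -20; E[Retries|do(Drops=-4)] = -12.
Conditioning on Drops=-4 selects the 5 unit(s) with Traffic ∈ {-1, 1, 4, 3, 5}. Their Retries values: 4, -4, -16, -12, -20. Mean = -9.6.
Difference = -12 − (-9.6) = -2.4.

-2.4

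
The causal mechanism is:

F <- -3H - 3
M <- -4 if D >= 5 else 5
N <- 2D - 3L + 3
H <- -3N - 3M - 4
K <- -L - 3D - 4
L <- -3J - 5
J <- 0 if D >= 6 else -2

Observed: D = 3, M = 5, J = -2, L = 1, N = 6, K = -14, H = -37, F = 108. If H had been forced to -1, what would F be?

0

do(H=-1) replaces the equation H <- -3N - 3M - 4 with the constant H = -1.
F = -3H - 3  [with H=-1]  = 0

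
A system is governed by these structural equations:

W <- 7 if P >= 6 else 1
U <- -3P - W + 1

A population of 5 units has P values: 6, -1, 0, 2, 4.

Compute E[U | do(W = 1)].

-6.6

Under do(W=1), W's equation is replaced by W=1 for every unit. Per-unit U: -18, 3, 0, -6, -12. Mean = -6.6.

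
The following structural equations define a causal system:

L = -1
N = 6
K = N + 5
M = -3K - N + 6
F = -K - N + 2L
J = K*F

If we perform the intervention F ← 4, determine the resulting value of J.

44

The intervention breaks the incoming arrows to F: F = -K - N + 2L no longer applies, and F = 4.
K = N + 5  [with N=6]  = 11
J = K*F  [with K=11, F=4]  = 44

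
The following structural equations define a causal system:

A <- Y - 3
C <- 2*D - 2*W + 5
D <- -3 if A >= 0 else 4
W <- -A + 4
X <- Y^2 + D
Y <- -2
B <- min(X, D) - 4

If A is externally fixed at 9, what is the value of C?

Under do(A=9), the mechanism A <- Y - 3 is discarded; A is fixed at 9.
W = -A + 4  [with A=9]  = -5
D = -3 if A >= 0 else 4  [with A=9]  = -3
C = 2*D - 2*W + 5  [with D=-3, W=-5]  = 9

9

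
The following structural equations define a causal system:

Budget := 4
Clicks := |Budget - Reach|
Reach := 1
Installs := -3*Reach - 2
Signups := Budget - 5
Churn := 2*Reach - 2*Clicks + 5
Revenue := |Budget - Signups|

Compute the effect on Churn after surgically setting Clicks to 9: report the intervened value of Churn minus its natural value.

-12

The intervention breaks the incoming arrows to Clicks: Clicks := |Budget - Reach| no longer applies, and Clicks = 9.
Churn = 2*Reach - 2*Clicks + 5  [with Reach=1, Clicks=9]  = -11
Without intervention: Clicks = |Budget - Reach|  [with Budget=4, Reach=1]  = 3; Churn = 2*Reach - 2*Clicks + 5  [with Reach=1, Clicks=3]  = 1.
Change = -11 − 1 = -12.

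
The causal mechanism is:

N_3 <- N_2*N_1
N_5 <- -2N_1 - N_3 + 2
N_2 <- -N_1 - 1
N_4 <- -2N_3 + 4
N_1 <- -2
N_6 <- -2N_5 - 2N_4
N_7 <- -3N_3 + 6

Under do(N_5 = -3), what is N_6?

-10

The intervention breaks the incoming arrows to N_5: N_5 <- -2N_1 - N_3 + 2 no longer applies, and N_5 = -3.
N_2 = -N_1 - 1  [with N_1=-2]  = 1
N_3 = N_2*N_1  [with N_2=1, N_1=-2]  = -2
N_4 = -2N_3 + 4  [with N_3=-2]  = 8
N_6 = -2N_5 - 2N_4  [with N_5=-3, N_4=8]  = -10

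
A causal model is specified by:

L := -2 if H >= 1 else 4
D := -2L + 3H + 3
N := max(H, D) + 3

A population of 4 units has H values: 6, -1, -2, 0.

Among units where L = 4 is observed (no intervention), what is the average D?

Observing L=4 restricts to units where L's equation naturally yields 4: H ∈ {-1, -2, 0}. In that subpopulation D = -8, -11, -5, mean -8.

-8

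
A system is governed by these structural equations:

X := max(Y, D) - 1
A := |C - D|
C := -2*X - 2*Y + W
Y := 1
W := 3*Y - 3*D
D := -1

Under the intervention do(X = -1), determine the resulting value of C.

do(X=-1) replaces the equation X := max(Y, D) - 1 with the constant X = -1.
W = 3*Y - 3*D  [with Y=1, D=-1]  = 6
C = -2*X - 2*Y + W  [with X=-1, Y=1, W=6]  = 6

6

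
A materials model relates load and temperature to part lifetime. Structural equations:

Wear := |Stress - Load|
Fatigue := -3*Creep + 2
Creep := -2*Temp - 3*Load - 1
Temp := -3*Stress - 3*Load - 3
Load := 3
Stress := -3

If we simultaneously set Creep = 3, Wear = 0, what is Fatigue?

-7

The joint intervention fixes Creep = 3, Wear = 0, removing each variable's own equation.
Fatigue = -3*Creep + 2  [with Creep=3]  = -7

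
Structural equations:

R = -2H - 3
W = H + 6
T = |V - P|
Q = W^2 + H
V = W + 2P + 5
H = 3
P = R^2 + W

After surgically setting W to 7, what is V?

188

Under do(W=7), the mechanism W = H + 6 is discarded; W is fixed at 7.
R = -2H - 3  [with H=3]  = -9
P = R^2 + W  [with R=-9, W=7]  = 88
V = W + 2P + 5  [with W=7, P=88]  = 188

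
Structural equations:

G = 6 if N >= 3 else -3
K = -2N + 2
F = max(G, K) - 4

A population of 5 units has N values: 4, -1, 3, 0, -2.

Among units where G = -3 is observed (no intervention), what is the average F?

E[F|G=-3] averages over only the 3 units with G=-3 (N = -1, 0, -2): F = 0, -2, 2, mean 0.

0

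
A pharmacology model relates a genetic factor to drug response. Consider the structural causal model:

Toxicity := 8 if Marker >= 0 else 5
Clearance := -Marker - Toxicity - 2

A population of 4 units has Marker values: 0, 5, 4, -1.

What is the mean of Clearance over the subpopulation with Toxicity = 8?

-13

E[Clearance|Toxicity=8] averages over only the 3 units with Toxicity=8 (Marker = 0, 5, 4): Clearance = -10, -15, -14, mean -13.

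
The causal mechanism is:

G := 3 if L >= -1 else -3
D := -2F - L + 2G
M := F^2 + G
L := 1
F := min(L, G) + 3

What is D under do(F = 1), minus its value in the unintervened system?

The intervention breaks the incoming arrows to F: F := min(L, G) + 3 no longer applies, and F = 1.
G = 3 if L >= -1 else -3  [with L=1]  = 3
D = -2F - L + 2G  [with F=1, L=1, G=3]  = 3
Without intervention: G = 3 if L >= -1 else -3  [with L=1]  = 3; F = min(L, G) + 3  [with L=1, G=3]  = 4; D = -2F - L + 2G  [with F=4, L=1, G=3]  = -3.
Change = 3 − (-3) = 6.

6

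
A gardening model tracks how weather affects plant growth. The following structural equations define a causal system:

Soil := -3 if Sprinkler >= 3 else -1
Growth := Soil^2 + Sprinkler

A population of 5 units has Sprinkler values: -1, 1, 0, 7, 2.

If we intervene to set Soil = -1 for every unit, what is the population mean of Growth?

2.8

Every unit gets Soil=-1 under the intervention. Growth values become 0, 2, 1, 8, 3; E[Growth|do(Soil=-1)] = 2.8.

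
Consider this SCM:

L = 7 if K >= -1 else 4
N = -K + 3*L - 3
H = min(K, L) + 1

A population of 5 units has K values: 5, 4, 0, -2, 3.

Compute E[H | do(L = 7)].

Every unit gets L=7 under the intervention. H values become 6, 5, 1, -1, 4; E[H|do(L=7)] = 3.

3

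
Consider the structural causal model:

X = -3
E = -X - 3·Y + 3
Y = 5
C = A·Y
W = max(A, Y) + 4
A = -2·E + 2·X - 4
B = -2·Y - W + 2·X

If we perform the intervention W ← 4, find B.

-20

Intervening sets W = 4 and removes its equation (W = max(A, Y) + 4).
B = -2·Y - W + 2·X  [with Y=5, W=4, X=-3]  = -20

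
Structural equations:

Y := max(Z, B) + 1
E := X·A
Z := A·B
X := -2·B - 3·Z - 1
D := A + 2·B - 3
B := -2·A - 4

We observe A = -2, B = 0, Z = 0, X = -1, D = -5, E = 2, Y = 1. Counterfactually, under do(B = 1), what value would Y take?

Under do(B=1), the mechanism B := -2·A - 4 is discarded; B is fixed at 1.
Z = A·B  [with A=-2, B=1]  = -2
Y = max(Z, B) + 1  [with Z=-2, B=1]  = 2

2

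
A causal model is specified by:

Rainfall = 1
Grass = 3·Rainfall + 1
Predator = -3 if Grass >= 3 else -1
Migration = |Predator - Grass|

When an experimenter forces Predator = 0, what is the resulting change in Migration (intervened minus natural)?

-3

The intervention breaks the incoming arrows to Predator: Predator = -3 if Grass >= 3 else -1 no longer applies, and Predator = 0.
Grass = 3·Rainfall + 1  [with Rainfall=1]  = 4
Migration = |Predator - Grass|  [with Predator=0, Grass=4]  = 4
Without intervention: Grass = 3·Rainfall + 1  [with Rainfall=1]  = 4; Predator = -3 if Grass >= 3 else -1  [with Grass=4]  = -3; Migration = |Predator - Grass|  [with Predator=-3, Grass=4]  = 7.
Change = 4 − 7 = -3.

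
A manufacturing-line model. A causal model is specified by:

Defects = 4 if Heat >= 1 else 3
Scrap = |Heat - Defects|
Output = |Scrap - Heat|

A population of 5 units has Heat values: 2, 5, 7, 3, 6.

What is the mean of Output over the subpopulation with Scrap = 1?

3

Conditioning on Scrap=1 selects the 2 unit(s) with Heat ∈ {5, 3}. Their Output values: 4, 2. Mean = 3.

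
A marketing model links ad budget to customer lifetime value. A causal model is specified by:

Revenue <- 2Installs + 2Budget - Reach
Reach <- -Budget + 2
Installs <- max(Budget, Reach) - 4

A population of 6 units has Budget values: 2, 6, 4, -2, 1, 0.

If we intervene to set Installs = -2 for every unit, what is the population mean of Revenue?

-0.5

The intervention sets Installs=-2 in all 6 units regardless of Budget. Recomputing Revenue per unit gives 0, 12, 6, -12, -3, -6; average -0.5.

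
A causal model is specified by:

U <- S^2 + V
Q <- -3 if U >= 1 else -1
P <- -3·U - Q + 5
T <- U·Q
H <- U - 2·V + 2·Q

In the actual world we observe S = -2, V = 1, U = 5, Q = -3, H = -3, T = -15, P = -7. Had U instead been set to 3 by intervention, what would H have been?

do(U=3) replaces the equation U <- S^2 + V with the constant U = 3.
Q = -3 if U >= 1 else -1  [with U=3]  = -3
H = U - 2·V + 2·Q  [with U=3, V=1, Q=-3]  = -5

-5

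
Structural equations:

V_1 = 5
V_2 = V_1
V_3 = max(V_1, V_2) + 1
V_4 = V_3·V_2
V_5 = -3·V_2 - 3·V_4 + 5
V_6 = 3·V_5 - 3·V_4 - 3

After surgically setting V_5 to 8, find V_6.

The intervention breaks the incoming arrows to V_5: V_5 = -3·V_2 - 3·V_4 + 5 no longer applies, and V_5 = 8.
V_2 = V_1  [with V_1=5]  = 5
V_3 = max(V_1, V_2) + 1  [with V_1=5, V_2=5]  = 6
V_4 = V_3·V_2  [with V_3=6, V_2=5]  = 30
V_6 = 3·V_5 - 3·V_4 - 3  [with V_5=8, V_4=30]  = -69

-69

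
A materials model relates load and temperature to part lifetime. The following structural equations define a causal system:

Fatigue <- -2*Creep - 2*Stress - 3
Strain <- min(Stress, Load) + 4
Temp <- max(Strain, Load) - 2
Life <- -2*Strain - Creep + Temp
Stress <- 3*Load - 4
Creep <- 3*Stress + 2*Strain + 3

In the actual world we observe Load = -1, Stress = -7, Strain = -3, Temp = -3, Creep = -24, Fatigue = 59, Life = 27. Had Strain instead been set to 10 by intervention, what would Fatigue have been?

The intervention breaks the incoming arrows to Strain: Strain <- min(Stress, Load) + 4 no longer applies, and Strain = 10.
Stress = 3*Load - 4  [with Load=-1]  = -7
Creep = 3*Stress + 2*Strain + 3  [with Stress=-7, Strain=10]  = 2
Fatigue = -2*Creep - 2*Stress - 3  [with Creep=2, Stress=-7]  = 7

7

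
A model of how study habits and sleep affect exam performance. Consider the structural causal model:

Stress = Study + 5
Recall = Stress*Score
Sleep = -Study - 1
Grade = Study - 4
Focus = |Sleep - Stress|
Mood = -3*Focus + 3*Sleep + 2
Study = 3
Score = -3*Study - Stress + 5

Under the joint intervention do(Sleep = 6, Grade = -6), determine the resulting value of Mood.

Under do(Sleep = 6, Grade = -6), each intervened variable's structural equation is replaced by its fixed value.
Stress = Study + 5  [with Study=3]  = 8
Focus = |Sleep - Stress|  [with Sleep=6, Stress=8]  = 2
Mood = -3*Focus + 3*Sleep + 2  [with Focus=2, Sleep=6]  = 14

14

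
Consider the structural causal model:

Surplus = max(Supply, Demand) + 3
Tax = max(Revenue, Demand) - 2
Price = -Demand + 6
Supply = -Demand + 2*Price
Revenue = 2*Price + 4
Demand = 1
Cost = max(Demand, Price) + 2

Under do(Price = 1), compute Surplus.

4

Under do(Price=1), the mechanism Price = -Demand + 6 is discarded; Price is fixed at 1.
Supply = -Demand + 2*Price  [with Demand=1, Price=1]  = 1
Surplus = max(Supply, Demand) + 3  [with Supply=1, Demand=1]  = 4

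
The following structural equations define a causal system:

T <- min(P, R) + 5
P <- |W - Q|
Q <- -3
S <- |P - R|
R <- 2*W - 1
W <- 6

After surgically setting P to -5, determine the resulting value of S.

16

The intervention breaks the incoming arrows to P: P <- |W - Q| no longer applies, and P = -5.
R = 2*W - 1  [with W=6]  = 11
S = |P - R|  [with P=-5, R=11]  = 16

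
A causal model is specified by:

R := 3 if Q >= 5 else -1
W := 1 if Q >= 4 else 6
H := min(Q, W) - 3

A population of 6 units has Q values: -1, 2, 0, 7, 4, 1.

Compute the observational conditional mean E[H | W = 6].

-2.5

Conditioning on W=6 selects the 4 unit(s) with Q ∈ {-1, 2, 0, 1}. Their H values: -4, -1, -3, -2. Mean = -2.5.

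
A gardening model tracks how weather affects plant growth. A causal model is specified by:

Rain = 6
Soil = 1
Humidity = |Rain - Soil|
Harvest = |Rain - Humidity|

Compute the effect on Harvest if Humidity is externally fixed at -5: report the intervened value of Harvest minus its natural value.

10

The intervention breaks the incoming arrows to Humidity: Humidity = |Rain - Soil| no longer applies, and Humidity = -5.
Harvest = |Rain - Humidity|  [with Rain=6, Humidity=-5]  = 11
Without intervention: Humidity = |Rain - Soil|  [with Rain=6, Soil=1]  = 5; Harvest = |Rain - Humidity|  [with Rain=6, Humidity=5]  = 1.
Change = 11 − 1 = 10.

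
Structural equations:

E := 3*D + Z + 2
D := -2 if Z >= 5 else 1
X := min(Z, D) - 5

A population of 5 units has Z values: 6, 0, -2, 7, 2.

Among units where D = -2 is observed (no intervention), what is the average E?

Observing D=-2 restricts to units where D's equation naturally yields -2: Z ∈ {6, 7}. In that subpopulation E = 2, 3, mean 2.5.

2.5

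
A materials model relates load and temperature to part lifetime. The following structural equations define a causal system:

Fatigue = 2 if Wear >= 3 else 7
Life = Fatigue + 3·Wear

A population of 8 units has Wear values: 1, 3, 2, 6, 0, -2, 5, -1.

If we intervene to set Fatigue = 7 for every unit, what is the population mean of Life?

do(Fatigue=7) breaks Fatigue's dependence on Wear. With Fatigue=7 fixed, Life across the units is 10, 16, 13, 25, 7, 1, 22, 4, mean 12.25.

12.25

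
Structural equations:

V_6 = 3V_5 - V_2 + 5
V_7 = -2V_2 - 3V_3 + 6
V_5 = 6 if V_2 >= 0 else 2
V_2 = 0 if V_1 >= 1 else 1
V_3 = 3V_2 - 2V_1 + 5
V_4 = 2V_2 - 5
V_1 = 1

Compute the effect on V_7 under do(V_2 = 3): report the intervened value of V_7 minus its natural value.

-33

Under do(V_2=3), the mechanism V_2 = 0 if V_1 >= 1 else 1 is discarded; V_2 is fixed at 3.
V_3 = 3V_2 - 2V_1 + 5  [with V_2=3, V_1=1]  = 12
V_7 = -2V_2 - 3V_3 + 6  [with V_2=3, V_3=12]  = -36
Without intervention: V_2 = 0 if V_1 >= 1 else 1  [with V_1=1]  = 0; V_3 = 3V_2 - 2V_1 + 5  [with V_2=0, V_1=1]  = 3; V_7 = -2V_2 - 3V_3 + 6  [with V_2=0, V_3=3]  = -3.
Change = -36 − (-3) = -33.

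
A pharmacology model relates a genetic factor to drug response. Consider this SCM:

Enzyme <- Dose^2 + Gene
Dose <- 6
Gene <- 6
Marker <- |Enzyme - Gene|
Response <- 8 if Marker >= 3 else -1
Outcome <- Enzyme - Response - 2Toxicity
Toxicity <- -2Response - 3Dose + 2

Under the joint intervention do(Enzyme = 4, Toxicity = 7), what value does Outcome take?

Under do(Enzyme = 4, Toxicity = 7), each intervened variable's structural equation is replaced by its fixed value.
Marker = |Enzyme - Gene|  [with Enzyme=4, Gene=6]  = 2
Response = 8 if Marker >= 3 else -1  [with Marker=2]  = -1
Outcome = Enzyme - Response - 2Toxicity  [with Enzyme=4, Response=-1, Toxicity=7]  = -9

-9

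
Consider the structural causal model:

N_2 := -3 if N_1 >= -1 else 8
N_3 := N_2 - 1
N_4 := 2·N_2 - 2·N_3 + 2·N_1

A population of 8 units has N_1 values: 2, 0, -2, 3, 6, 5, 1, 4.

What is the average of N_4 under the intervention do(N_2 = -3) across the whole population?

6.75

Under do(N_2=-3), N_2's equation is replaced by N_2=-3 for every unit. Per-unit N_4: 6, 2, -2, 8, 14, 12, 4, 10. Mean = 6.75.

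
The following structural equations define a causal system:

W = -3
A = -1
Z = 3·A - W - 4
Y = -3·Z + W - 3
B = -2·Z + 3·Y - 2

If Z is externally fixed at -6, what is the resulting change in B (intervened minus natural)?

22

do(Z=-6) replaces the equation Z = 3·A - W - 4 with the constant Z = -6.
Y = -3·Z + W - 3  [with Z=-6, W=-3]  = 12
B = -2·Z + 3·Y - 2  [with Z=-6, Y=12]  = 46
Without intervention: Z = 3·A - W - 4  [with A=-1, W=-3]  = -4; Y = -3·Z + W - 3  [with Z=-4, W=-3]  = 6; B = -2·Z + 3·Y - 2  [with Z=-4, Y=6]  = 24.
Change = 46 − 24 = 22.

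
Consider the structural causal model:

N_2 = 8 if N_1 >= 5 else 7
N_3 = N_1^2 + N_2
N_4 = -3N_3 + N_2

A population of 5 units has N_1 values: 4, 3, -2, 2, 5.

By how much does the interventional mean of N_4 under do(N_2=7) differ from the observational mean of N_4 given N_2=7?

The intervention sets N_2=7 in all 5 units regardless of N_1. Recomputing N_4 per unit gives -62, -41, -26, -26, -89; average -48.8.
Observing N_2=7 restricts to units where N_2's equation naturally yields 7: N_1 ∈ {4, 3, -2, 2}. In that subpopulation N_4 = -62, -41, -26, -26, mean -38.75.
Difference = -48.8 − (-38.75) = -10.05.

-10.05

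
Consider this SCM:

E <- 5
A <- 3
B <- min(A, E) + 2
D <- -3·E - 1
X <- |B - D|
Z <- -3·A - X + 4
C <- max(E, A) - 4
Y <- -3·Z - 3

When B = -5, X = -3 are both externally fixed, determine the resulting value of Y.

The joint intervention fixes B = -5, X = -3, removing each variable's own equation.
Z = -3·A - X + 4  [with A=3, X=-3]  = -2
Y = -3·Z - 3  [with Z=-2]  = 3

3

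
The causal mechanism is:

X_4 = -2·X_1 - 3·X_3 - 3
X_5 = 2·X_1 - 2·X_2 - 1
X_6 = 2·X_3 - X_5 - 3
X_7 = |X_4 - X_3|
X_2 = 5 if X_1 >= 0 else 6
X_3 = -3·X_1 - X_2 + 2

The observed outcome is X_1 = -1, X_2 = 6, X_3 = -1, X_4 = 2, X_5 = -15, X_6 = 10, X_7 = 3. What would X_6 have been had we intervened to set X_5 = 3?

-8

The intervention breaks the incoming arrows to X_5: X_5 = 2·X_1 - 2·X_2 - 1 no longer applies, and X_5 = 3.
X_2 = 5 if X_1 >= 0 else 6  [with X_1=-1]  = 6
X_3 = -3·X_1 - X_2 + 2  [with X_1=-1, X_2=6]  = -1
X_6 = 2·X_3 - X_5 - 3  [with X_3=-1, X_5=3]  = -8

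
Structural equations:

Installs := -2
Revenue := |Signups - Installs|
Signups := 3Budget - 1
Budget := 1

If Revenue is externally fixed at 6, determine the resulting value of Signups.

2

Under do(Revenue=6), the mechanism Revenue := |Signups - Installs| is discarded; Revenue is fixed at 6.
Since Signups is not a descendant of the intervened variable, it is unaffected.
Signups = 3Budget - 1  [with Budget=1]  = 2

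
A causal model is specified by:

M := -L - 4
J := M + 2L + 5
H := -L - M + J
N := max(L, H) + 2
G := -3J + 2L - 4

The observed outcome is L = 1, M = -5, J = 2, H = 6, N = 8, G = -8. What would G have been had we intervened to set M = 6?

Under do(M=6), the mechanism M := -L - 4 is discarded; M is fixed at 6.
J = M + 2L + 5  [with M=6, L=1]  = 13
G = -3J + 2L - 4  [with J=13, L=1]  = -41

-41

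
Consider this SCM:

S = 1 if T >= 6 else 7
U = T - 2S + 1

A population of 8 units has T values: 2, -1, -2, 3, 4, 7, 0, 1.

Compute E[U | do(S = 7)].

Under do(S=7), S's equation is replaced by S=7 for every unit. Per-unit U: -11, -14, -15, -10, -9, -6, -13, -12. Mean = -11.25.

-11.25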